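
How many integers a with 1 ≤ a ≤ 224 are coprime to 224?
96

The number of a ∈ {1, ..., 224} with gcd(a, 224) = 1 is by definition Euler's totient φ(224). φ is multiplicative, with φ(p^e) = p^e − p^(e−1). Factorise 224 = 2^5 · 7. Then
  φ(224) = (2^5 − 2^4) · (7 − 1) = 16 · 6 = 96.
So there are 96 such integers.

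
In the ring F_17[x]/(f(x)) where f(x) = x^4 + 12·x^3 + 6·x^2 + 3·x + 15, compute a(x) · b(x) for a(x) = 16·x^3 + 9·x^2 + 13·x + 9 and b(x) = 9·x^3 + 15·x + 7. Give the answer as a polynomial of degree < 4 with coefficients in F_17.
Multiply as integer polynomials: a · b = 144·x^6 + 81·x^5 + 357·x^4 + 328·x^3 + 258·x^2 + 226·x + 63. Reducing coefficients mod 17: a · b ≡ 8·x^6 + 13·x^5 + 5·x^3 + 3·x^2 + 5·x + 12. Now divide by f(x) = x^4 + 12·x^3 + 6·x^2 + 3·x + 15 in F_17[x], eliminating the leading term at each step:
  leading term 8·x^6: subtract (8·x^2)·f(x) = 8·x^6 + 11·x^5 + 14·x^4 + 7·x^3 + x^2, leaving 2·x^5 + 3·x^4 + 15·x^3 + 2·x^2 + 5·x + 12 (coefficients mod 17)
  leading term 2·x^5: subtract (2·x)·f(x) = 2·x^5 + 7·x^4 + 12·x^3 + 6·x^2 + 13·x, leaving 13·x^4 + 3·x^3 + 13·x^2 + 9·x + 12 (coefficients mod 17)
  leading term 13·x^4: subtract (13)·f(x) = 13·x^4 + 3·x^3 + 10·x^2 + 5·x + 8, leaving 3·x^2 + 4·x + 4 (coefficients mod 17)
The degree is now < 4, so this is the remainder. Hence a · b ≡ 3·x^2 + 4·x + 4 in F_17[x]/(f).

Final answer: a · b ≡ 3·x^2 + 4·x + 4 (mod f(x))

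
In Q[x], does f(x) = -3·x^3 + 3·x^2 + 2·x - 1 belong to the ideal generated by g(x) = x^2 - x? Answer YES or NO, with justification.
In Q[x] the ideal (g) consists of all multiples of g, so f ∈ (g) iff g | f, i.e. iff the remainder of f on division by g is 0. Divide f by g (g is monic, so eliminate the leading term of the running remainder at each step):
  leading term -3·x^3: subtract (-3·x)·g(x) = -3·x^3 + 3·x^2, leaving 2·x - 1
The remainder r(x) = 2·x - 1 ≠ 0 (and deg r < deg g), so g ∤ f, i.e. f ∉ (g).

Final answer: NO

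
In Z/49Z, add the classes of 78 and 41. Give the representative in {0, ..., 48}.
Reduce the summands first: 78 ≡ 29 (mod 49), so 78 + 41 ≡ 29 + 41 (mod 49). 29 + 41 = 70; 70 = 1·49 + 21, so (78 + 41) mod 49 = 21.

Final answer: 21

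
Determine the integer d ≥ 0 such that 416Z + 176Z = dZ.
In the PID Z, (a, b) is generated by gcd(a, b). Compute gcd(416, 176) with the extended Euclidean algorithm, tracking rows (r, s, t) with s·416 + t·176 = r:
  row A: (416, 1, 0)   [1·416 + 0·176 = 416]
  row B: (176, 0, 1)   [0·416 + 1·176 = 176]
  416 = 2·176 + 64   → row C = row A − 2·row B = (64, 1, −2)   [check: 1·416 − 2·176 = 64]
  176 = 2·64 + 48   → row D = row B − 2·row C = (48, −2, 5)   [check: −2·416 + 5·176 = 48]
  64 = 1·48 + 16   → row E = row C − 1·row D = (16, 3, −7)   [check: 3·416 − 7·176 = 16]
  48 = 3·16 + 0   → remainder 0, stop. gcd = 16 (last nonzero row E).
So gcd(416, 176) = 16, with Bézout identity 3·416 − 7·176 = 16. Containment (⊇): the Bézout identity exhibits 16 as an element of (416, 176), giving (16) ⊆ (416, 176). Containment (⊆): since 16 | 416 and 16 | 176 (416 = 16·26, 176 = 16·11), every Z-linear combination of 416 and 176 is divisible by 16, so (416, 176) ⊆ (16). Therefore (416, 176) = (16), d = 16.

Final answer: (416, 176) = (16); d = 16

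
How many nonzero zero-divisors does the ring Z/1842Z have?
In Z/1842Z each nonzero element is either a unit (gcd with 1842 is 1) or a zero-divisor (gcd > 1). The number of units is φ(1842): factorise 1842 = 2 · 3 · 307, so φ(1842) = (2 − 1) · (3 − 1) · (307 − 1) = 1 · 2 · 306 = 612. The nonzero elements number 1842 − 1 = 1841. Hence the nonzero zero-divisors number 1841 − 612 = 1229.

Final answer: Z/1842Z has 1229 nonzero zero-divisors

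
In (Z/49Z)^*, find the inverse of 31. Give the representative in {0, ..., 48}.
Apply the extended Euclidean algorithm to (49, 31), tracking rows (r, s, t) with s·49 + t·31 = r. Each division r_prev = q·r_cur + r_new produces the new row as (previous row) − q·(current row):
  row A: (49, 1, 0)   [1·49 + 0·31 = 49]
  row B: (31, 0, 1)   [0·49 + 1·31 = 31]
  49 = 1·31 + 18   → row C = row A − 1·row B = (18, 1, −1)   [check: 1·49 − 1·31 = 18]
  31 = 1·18 + 13   → row D = row B − 1·row C = (13, −1, 2)   [check: −1·49 + 2·31 = 13]
  18 = 1·13 + 5   → row E = row C − 1·row D = (5, 2, −3)   [check: 2·49 − 3·31 = 5]
  13 = 2·5 + 3   → row F = row D − 2·row E = (3, −5, 8)   [check: −5·49 + 8·31 = 3]
  5 = 1·3 + 2   → row G = row E − 1·row F = (2, 7, −11)   [check: 7·49 − 11·31 = 2]
  3 = 1·2 + 1   → row H = row F − 1·row G = (1, −12, 19)   [check: −12·49 + 19·31 = 1]
  2 = 2·1 + 0   → remainder 0, stop. gcd = 1 (last nonzero row H).
The gcd is 1, so 31 is invertible mod 49. The last nonzero row gives −12·49 + 19·31 = 1, so t = 19. So 31^(−1) ≡ 19 (mod 49). Verify: 31 · 19 = 589 ≡ 1 (mod 49). ✓

Final answer: 31^(−1) ≡ 19 (mod 49)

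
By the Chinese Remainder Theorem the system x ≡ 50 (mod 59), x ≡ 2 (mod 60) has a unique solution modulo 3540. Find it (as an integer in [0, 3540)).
The moduli 59, 60 are pairwise coprime, so by the CRT there is a unique solution mod 59·60 = 3540.
Solve by successive substitution. Start with x ≡ 50 (mod 59).
  Combine with x ≡ 2 (mod 60): write x = 50 + 59·t and require 50 + 59·t ≡ 2 (mod 60), i.e. 59·t ≡ 2 − 50 ≡ 12 (mod 60). Since 59^(−1) ≡ 59 (mod 60), t ≡ 59·12 ≡ 48 (mod 60). So x ≡ 50 + 59·48 = 2882 (mod 3540).
Unique solution in [0, 3540): x = 2882.

Final answer: x ≡ 2882 (mod 3540); the representative in [0, 3540) is 2882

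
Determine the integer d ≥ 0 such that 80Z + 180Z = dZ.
In the PID Z, (a, b) is generated by gcd(a, b). Compute gcd(180, 80) with the extended Euclidean algorithm, tracking rows (r, s, t) with s·180 + t·80 = r:
  row A: (180, 1, 0)   [1·180 + 0·80 = 180]
  row B: (80, 0, 1)   [0·180 + 1·80 = 80]
  180 = 2·80 + 20   → row C = row A − 2·row B = (20, 1, −2)   [check: 1·180 − 2·80 = 20]
  80 = 4·20 + 0   → remainder 0, stop. gcd = 20 (last nonzero row C).
So gcd(80, 180) = 20, with Bézout identity 1·180 − 2·80 = 20. Containment (⊇): the Bézout identity exhibits 20 as an element of (80, 180), giving (20) ⊆ (80, 180). Containment (⊆): since 20 | 80 and 20 | 180 (80 = 20·4, 180 = 20·9), every Z-linear combination of 80 and 180 is divisible by 20, so (80, 180) ⊆ (20). Therefore (80, 180) = (20), d = 20.

Final answer: (80, 180) = (20); d = 20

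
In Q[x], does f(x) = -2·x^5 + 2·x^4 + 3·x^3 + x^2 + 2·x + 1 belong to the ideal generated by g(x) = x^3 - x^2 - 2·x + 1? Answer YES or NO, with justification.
NO

In Q[x] the ideal (g) consists of all multiples of g, so f ∈ (g) iff g | f, i.e. iff the remainder of f on division by g is 0. Divide f by g (g is monic, so eliminate the leading term of the running remainder at each step):
  leading term -2·x^5: subtract (-2·x^2)·g(x) = -2·x^5 + 2·x^4 + 4·x^3 - 2·x^2, leaving -x^3 + 3·x^2 + 2·x + 1
  leading term -x^3: subtract (-1)·g(x) = -x^3 + x^2 + 2·x - 1, leaving 2·x^2 + 2
The remainder r(x) = 2·x^2 + 2 ≠ 0 (and deg r < deg g), so g ∤ f, i.e. f ∉ (g).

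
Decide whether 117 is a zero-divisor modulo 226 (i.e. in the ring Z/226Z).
gcd(117, 226) = 1, so 117 is a unit in Z/226Z (it has a multiplicative inverse). A unit cannot be a zero-divisor: if 117·b ≡ 0 then multiplying both sides by 117^(−1) gives b ≡ 0. So 117 is not a zero-divisor.

Final answer: NO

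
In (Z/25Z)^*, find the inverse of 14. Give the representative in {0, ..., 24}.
Apply the extended Euclidean algorithm to (25, 14), tracking rows (r, s, t) with s·25 + t·14 = r. Each division r_prev = q·r_cur + r_new produces the new row as (previous row) − q·(current row):
  row A: (25, 1, 0)   [1·25 + 0·14 = 25]
  row B: (14, 0, 1)   [0·25 + 1·14 = 14]
  25 = 1·14 + 11   → row C = row A − 1·row B = (11, 1, −1)   [check: 1·25 − 1·14 = 11]
  14 = 1·11 + 3   → row D = row B − 1·row C = (3, −1, 2)   [check: −1·25 + 2·14 = 3]
  11 = 3·3 + 2   → row E = row C − 3·row D = (2, 4, −7)   [check: 4·25 − 7·14 = 2]
  3 = 1·2 + 1   → row F = row D − 1·row E = (1, −5, 9)   [check: −5·25 + 9·14 = 1]
  2 = 2·1 + 0   → remainder 0, stop. gcd = 1 (last nonzero row F).
The gcd is 1, so 14 is invertible mod 25. The last nonzero row gives −5·25 + 9·14 = 1, so t = 9. So 14^(−1) ≡ 9 (mod 25). Verify: 14 · 9 = 126 ≡ 1 (mod 25). ✓

Final answer: 14^(−1) ≡ 9 (mod 25)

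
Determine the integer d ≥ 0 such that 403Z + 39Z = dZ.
(403, 39) = (13); d = 13

In the PID Z, (a, b) is generated by gcd(a, b). Compute gcd(403, 39) with the extended Euclidean algorithm, tracking rows (r, s, t) with s·403 + t·39 = r:
  row A: (403, 1, 0)   [1·403 + 0·39 = 403]
  row B: (39, 0, 1)   [0·403 + 1·39 = 39]
  403 = 10·39 + 13   → row C = row A − 10·row B = (13, 1, −10)   [check: 1·403 − 10·39 = 13]
  39 = 3·13 + 0   → remainder 0, stop. gcd = 13 (last nonzero row C).
So gcd(403, 39) = 13, with Bézout identity 1·403 − 10·39 = 13. Containment (⊇): the Bézout identity exhibits 13 as an element of (403, 39), giving (13) ⊆ (403, 39). Containment (⊆): since 13 | 403 and 13 | 39 (403 = 13·31, 39 = 13·3), every Z-linear combination of 403 and 39 is divisible by 13, so (403, 39) ⊆ (13). Therefore (403, 39) = (13), d = 13.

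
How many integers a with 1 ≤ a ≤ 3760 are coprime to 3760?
The number of a ∈ {1, ..., 3760} with gcd(a, 3760) = 1 is by definition Euler's totient φ(3760). φ is multiplicative, with φ(p^e) = p^e − p^(e−1). Factorise 3760 = 2^4 · 5 · 47. Then
  φ(3760) = (2^4 − 2^3) · (5 − 1) · (47 − 1) = 8 · 4 · 46 = 1472.
So there are 1472 such integers.

Final answer: 1472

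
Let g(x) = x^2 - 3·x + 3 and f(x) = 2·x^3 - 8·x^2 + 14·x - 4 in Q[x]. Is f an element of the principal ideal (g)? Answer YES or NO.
NO

In Q[x] the ideal (g) consists of all multiples of g, so f ∈ (g) iff g | f, i.e. iff the remainder of f on division by g is 0. Divide f by g (g is monic, so eliminate the leading term of the running remainder at each step):
  leading term 2·x^3: subtract (2·x)·g(x) = 2·x^3 - 6·x^2 + 6·x, leaving -2·x^2 + 8·x - 4
  leading term -2·x^2: subtract (-2)·g(x) = -2·x^2 + 6·x - 6, leaving 2·x + 2
The remainder r(x) = 2·x + 2 ≠ 0 (and deg r < deg g), so g ∤ f, i.e. f ∉ (g).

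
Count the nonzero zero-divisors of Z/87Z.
In Z/87Z each nonzero element is either a unit (gcd with 87 is 1) or a zero-divisor (gcd > 1). The number of units is φ(87): factorise 87 = 3 · 29, so φ(87) = (3 − 1) · (29 − 1) = 2 · 28 = 56. The nonzero elements number 87 − 1 = 86. Hence the nonzero zero-divisors number 86 − 56 = 30.

Final answer: Z/87Z has 30 nonzero zero-divisors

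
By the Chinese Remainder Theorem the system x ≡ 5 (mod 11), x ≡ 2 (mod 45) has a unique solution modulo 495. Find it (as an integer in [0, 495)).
The moduli 11, 45 are pairwise coprime, so by the CRT there is a unique solution mod 11·45 = 495.
Solve by successive substitution. Start with x ≡ 5 (mod 11).
  Combine with x ≡ 2 (mod 45): write x = 5 + 11·t and require 5 + 11·t ≡ 2 (mod 45), i.e. 11·t ≡ 2 − 5 ≡ 42 (mod 45). Since 11^(−1) ≡ 41 (mod 45), t ≡ 41·42 ≡ 12 (mod 45). So x ≡ 5 + 11·12 = 137 (mod 495).
Unique solution in [0, 495): x = 137.

Final answer: x ≡ 137 (mod 495); the representative in [0, 495) is 137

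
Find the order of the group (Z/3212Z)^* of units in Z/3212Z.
|(Z/3212Z)^*| = 1440

(Z/3212Z)^* consists of the classes a with gcd(a, 3212) = 1, so its order is φ(3212). φ is multiplicative, with φ(p^e) = p^e − p^(e−1). Factorise 3212 = 2^2 · 11 · 73. Then
  φ(3212) = (2^2 − 2^1) · (11 − 1) · (73 − 1) = 2 · 10 · 72 = 1440.
Thus |(Z/3212Z)^*| = 1440.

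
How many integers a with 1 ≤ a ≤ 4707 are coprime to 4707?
The number of a ∈ {1, ..., 4707} with gcd(a, 4707) = 1 is by definition Euler's totient φ(4707). φ is multiplicative, with φ(p^e) = p^e − p^(e−1). Factorise 4707 = 3^2 · 523. Then
  φ(4707) = (3^2 − 3^1) · (523 − 1) = 6 · 522 = 3132.
So there are 3132 such integers.

Final answer: 3132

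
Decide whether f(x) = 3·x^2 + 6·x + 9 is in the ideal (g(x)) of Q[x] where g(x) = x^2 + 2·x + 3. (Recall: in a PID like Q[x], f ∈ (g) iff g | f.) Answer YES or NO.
YES

In Q[x] the ideal (g) consists of all multiples of g, so f ∈ (g) iff g | f, i.e. iff the remainder of f on division by g is 0. Divide f by g (g is monic, so eliminate the leading term of the running remainder at each step):
  leading term 3·x^2: subtract (3)·g(x) = 3·x^2 + 6·x + 9, leaving 0
The remainder is 0, so f(x) = g(x) · h(x) with h(x) = 3. Hence g | f, i.e. f ∈ (g).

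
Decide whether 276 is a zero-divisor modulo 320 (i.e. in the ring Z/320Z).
YES

gcd(276, 320) = 4 > 1, so 276 is not a unit in Z/320Z. In Z/nZ every nonzero non-unit is a zero-divisor: explicitly, take b = 320/gcd = 80 ≠ 0 (mod 320); then 276·80 = 22080 = 69·320, i.e. 276·80 ≡ 0 (mod 320). So 276 is a zero-divisor.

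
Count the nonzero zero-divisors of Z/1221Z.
In Z/1221Z each nonzero element is either a unit (gcd with 1221 is 1) or a zero-divisor (gcd > 1). The number of units is φ(1221): factorise 1221 = 3 · 11 · 37, so φ(1221) = (3 − 1) · (11 − 1) · (37 − 1) = 2 · 10 · 36 = 720. The nonzero elements number 1221 − 1 = 1220. Hence the nonzero zero-divisors number 1220 − 720 = 500.

Final answer: Z/1221Z has 500 nonzero zero-divisors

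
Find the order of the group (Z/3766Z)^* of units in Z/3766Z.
|(Z/3766Z)^*| = 1608

(Z/3766Z)^* consists of the classes a with gcd(a, 3766) = 1, so its order is φ(3766). φ is multiplicative, with φ(p^e) = p^e − p^(e−1). Factorise 3766 = 2 · 7 · 269. Then
  φ(3766) = (2 − 1) · (7 − 1) · (269 − 1) = 1 · 6 · 268 = 1608.
Thus |(Z/3766Z)^*| = 1608.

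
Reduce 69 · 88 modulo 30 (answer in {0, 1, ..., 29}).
Reduce the factors first: 69 ≡ 9, 88 ≡ 28 (mod 30), so 69 · 88 ≡ 9 · 28 (mod 30). 9 · 28 = 252. Dividing by 30: 252 = 8·30 + 12. So (69 · 88) mod 30 = 12.

Final answer: 12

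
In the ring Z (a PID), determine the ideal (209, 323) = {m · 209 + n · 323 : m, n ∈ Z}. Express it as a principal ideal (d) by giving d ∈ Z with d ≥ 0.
(209, 323) = (19); d = 19

In the PID Z, (a, b) is generated by gcd(a, b). Compute gcd(323, 209) with the extended Euclidean algorithm, tracking rows (r, s, t) with s·323 + t·209 = r:
  row A: (323, 1, 0)   [1·323 + 0·209 = 323]
  row B: (209, 0, 1)   [0·323 + 1·209 = 209]
  323 = 1·209 + 114   → row C = row A − 1·row B = (114, 1, −1)   [check: 1·323 − 1·209 = 114]
  209 = 1·114 + 95   → row D = row B − 1·row C = (95, −1, 2)   [check: −1·323 + 2·209 = 95]
  114 = 1·95 + 19   → row E = row C − 1·row D = (19, 2, −3)   [check: 2·323 − 3·209 = 19]
  95 = 5·19 + 0   → remainder 0, stop. gcd = 19 (last nonzero row E).
So gcd(209, 323) = 19, with Bézout identity 2·323 − 3·209 = 19. Containment (⊇): the Bézout identity exhibits 19 as an element of (209, 323), giving (19) ⊆ (209, 323). Containment (⊆): since 19 | 209 and 19 | 323 (209 = 19·11, 323 = 19·17), every Z-linear combination of 209 and 323 is divisible by 19, so (209, 323) ⊆ (19). Therefore (209, 323) = (19), d = 19.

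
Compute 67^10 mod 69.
58

Use repeated squaring. Binary(10) = 1010. Walk through the bits of the exponent 10 left-to-right: at each bit after the leading one, square the running value, then multiply by 67 if the bit is 1 (always reducing mod 69):
  bit 1 = 1 (leading): start with 67.
  bit 2 = 0: square 67^2 = 4489 ≡ 4 (mod 69).
  bit 3 = 1: square 4^2 = 16; bit is 1, so multiply 16·67 = 1072 ≡ 37 (mod 69).
  bit 4 = 0: square 37^2 = 1369 ≡ 58 (mod 69).
Final value: 67^10 ≡ 58 (mod 69).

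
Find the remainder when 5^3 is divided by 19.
11

Use repeated squaring. Binary(3) = 11. Walk through the bits of the exponent 3 left-to-right: at each bit after the leading one, square the running value, then multiply by 5 if the bit is 1 (always reducing mod 19):
  bit 1 = 1 (leading): start with 5.
  bit 2 = 1: square 5^2 = 25 ≡ 6; bit is 1, so multiply 6·5 = 30 ≡ 11 (mod 19).
Final value: 5^3 ≡ 11 (mod 19).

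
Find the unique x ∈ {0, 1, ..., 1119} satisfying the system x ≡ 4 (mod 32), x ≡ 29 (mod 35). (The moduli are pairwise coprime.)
The moduli 32, 35 are pairwise coprime, so by the CRT there is a unique solution mod 32·35 = 1120.
Solve by successive substitution. Start with x ≡ 4 (mod 32).
  Combine with x ≡ 29 (mod 35): write x = 4 + 32·t and require 4 + 32·t ≡ 29 (mod 35), i.e. 32·t ≡ 29 − 4 ≡ 25 (mod 35). Since 32^(−1) ≡ 23 (mod 35), t ≡ 23·25 ≡ 15 (mod 35). So x ≡ 4 + 32·15 = 484 (mod 1120).
Unique solution in [0, 1120): x = 484.

Final answer: x ≡ 484 (mod 1120); the representative in [0, 1120) is 484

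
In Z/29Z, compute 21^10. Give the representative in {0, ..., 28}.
Use repeated squaring. Binary(10) = 1010. Walk through the bits of the exponent 10 left-to-right: at each bit after the leading one, square the running value, then multiply by 21 if the bit is 1 (always reducing mod 29):
  bit 1 = 1 (leading): start with 21.
  bit 2 = 0: square 21^2 = 441 ≡ 6 (mod 29).
  bit 3 = 1: square 6^2 = 36 ≡ 7; bit is 1, so multiply 7·21 = 147 ≡ 2 (mod 29).
  bit 4 = 0: square 2^2 = 4 (mod 29).
Final value: 21^10 ≡ 4 (mod 29).

Final answer: 4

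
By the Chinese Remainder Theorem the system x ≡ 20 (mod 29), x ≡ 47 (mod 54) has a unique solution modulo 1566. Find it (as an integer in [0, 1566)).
x ≡ 803 (mod 1566); the representative in [0, 1566) is 803

The moduli 29, 54 are pairwise coprime, so by the CRT there is a unique solution mod 29·54 = 1566.
Solve by successive substitution. Start with x ≡ 20 (mod 29).
  Combine with x ≡ 47 (mod 54): write x = 20 + 29·t and require 20 + 29·t ≡ 47 (mod 54), i.e. 29·t ≡ 47 − 20 ≡ 27 (mod 54). Since 29^(−1) ≡ 41 (mod 54), t ≡ 41·27 ≡ 27 (mod 54). So x ≡ 20 + 29·27 = 803 (mod 1566).
Unique solution in [0, 1566): x = 803.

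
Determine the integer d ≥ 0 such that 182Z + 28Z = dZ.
(182, 28) = (14); d = 14

In the PID Z, (a, b) is generated by gcd(a, b). Compute gcd(182, 28) with the extended Euclidean algorithm, tracking rows (r, s, t) with s·182 + t·28 = r:
  row A: (182, 1, 0)   [1·182 + 0·28 = 182]
  row B: (28, 0, 1)   [0·182 + 1·28 = 28]
  182 = 6·28 + 14   → row C = row A − 6·row B = (14, 1, −6)   [check: 1·182 − 6·28 = 14]
  28 = 2·14 + 0   → remainder 0, stop. gcd = 14 (last nonzero row C).
So gcd(182, 28) = 14, with Bézout identity 1·182 − 6·28 = 14. Containment (⊇): the Bézout identity exhibits 14 as an element of (182, 28), giving (14) ⊆ (182, 28). Containment (⊆): since 14 | 182 and 14 | 28 (182 = 14·13, 28 = 14·2), every Z-linear combination of 182 and 28 is divisible by 14, so (182, 28) ⊆ (14). Therefore (182, 28) = (14), d = 14.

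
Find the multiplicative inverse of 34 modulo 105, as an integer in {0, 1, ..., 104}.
34^(−1) ≡ 34 (mod 105)

Apply the extended Euclidean algorithm to (105, 34), tracking rows (r, s, t) with s·105 + t·34 = r. Each division r_prev = q·r_cur + r_new produces the new row as (previous row) − q·(current row):
  row A: (105, 1, 0)   [1·105 + 0·34 = 105]
  row B: (34, 0, 1)   [0·105 + 1·34 = 34]
  105 = 3·34 + 3   → row C = row A − 3·row B = (3, 1, −3)   [check: 1·105 − 3·34 = 3]
  34 = 11·3 + 1   → row D = row B − 11·row C = (1, −11, 34)   [check: −11·105 + 34·34 = 1]
  3 = 3·1 + 0   → remainder 0, stop. gcd = 1 (last nonzero row D).
The gcd is 1, so 34 is invertible mod 105. The last nonzero row gives −11·105 + 34·34 = 1, so t = 34. So 34^(−1) ≡ 34 (mod 105). Verify: 34 · 34 = 1156 ≡ 1 (mod 105). ✓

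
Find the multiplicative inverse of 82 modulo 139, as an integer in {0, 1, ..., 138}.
82^(−1) ≡ 39 (mod 139)

Apply the extended Euclidean algorithm to (139, 82), tracking rows (r, s, t) with s·139 + t·82 = r. Each division r_prev = q·r_cur + r_new produces the new row as (previous row) − q·(current row):
  row A: (139, 1, 0)   [1·139 + 0·82 = 139]
  row B: (82, 0, 1)   [0·139 + 1·82 = 82]
  139 = 1·82 + 57   → row C = row A − 1·row B = (57, 1, −1)   [check: 1·139 − 1·82 = 57]
  82 = 1·57 + 25   → row D = row B − 1·row C = (25, −1, 2)   [check: −1·139 + 2·82 = 25]
  57 = 2·25 + 7   → row E = row C − 2·row D = (7, 3, −5)   [check: 3·139 − 5·82 = 7]
  25 = 3·7 + 4   → row F = row D − 3·row E = (4, −10, 17)   [check: −10·139 + 17·82 = 4]
  7 = 1·4 + 3   → row G = row E − 1·row F = (3, 13, −22)   [check: 13·139 − 22·82 = 3]
  4 = 1·3 + 1   → row H = row F − 1·row G = (1, −23, 39)   [check: −23·139 + 39·82 = 1]
  3 = 3·1 + 0   → remainder 0, stop. gcd = 1 (last nonzero row H).
The gcd is 1, so 82 is invertible mod 139. The last nonzero row gives −23·139 + 39·82 = 1, so t = 39. So 82^(−1) ≡ 39 (mod 139). Verify: 82 · 39 = 3198 ≡ 1 (mod 139). ✓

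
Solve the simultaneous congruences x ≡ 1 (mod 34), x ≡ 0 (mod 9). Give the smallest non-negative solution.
The moduli 34, 9 are pairwise coprime, so by the CRT there is a unique solution mod 34·9 = 306.
Solve by successive substitution. Start with x ≡ 1 (mod 34).
  Combine with x ≡ 0 (mod 9): write x = 1 + 34·t and require 1 + 34·t ≡ 0 (mod 9), i.e. 34·t ≡ 0 − 1 ≡ 8 (mod 9). Since 34^(−1) ≡ 4 (mod 9) (34 ≡ 7 (mod 9)), t ≡ 4·8 ≡ 5 (mod 9). So x ≡ 1 + 34·5 = 171 (mod 306).
Unique solution in [0, 306): x = 171.

Final answer: x ≡ 171 (mod 306); the representative in [0, 306) is 171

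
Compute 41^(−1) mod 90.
41^(−1) ≡ 11 (mod 90)

Apply the extended Euclidean algorithm to (90, 41), tracking rows (r, s, t) with s·90 + t·41 = r. Each division r_prev = q·r_cur + r_new produces the new row as (previous row) − q·(current row):
  row A: (90, 1, 0)   [1·90 + 0·41 = 90]
  row B: (41, 0, 1)   [0·90 + 1·41 = 41]
  90 = 2·41 + 8   → row C = row A − 2·row B = (8, 1, −2)   [check: 1·90 − 2·41 = 8]
  41 = 5·8 + 1   → row D = row B − 5·row C = (1, −5, 11)   [check: −5·90 + 11·41 = 1]
  8 = 8·1 + 0   → remainder 0, stop. gcd = 1 (last nonzero row D).
The gcd is 1, so 41 is invertible mod 90. The last nonzero row gives −5·90 + 11·41 = 1, so t = 11. So 41^(−1) ≡ 11 (mod 90). Verify: 41 · 11 = 451 ≡ 1 (mod 90). ✓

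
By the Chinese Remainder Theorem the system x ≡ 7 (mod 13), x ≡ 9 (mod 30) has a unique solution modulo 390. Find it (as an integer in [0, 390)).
x ≡ 189 (mod 390); the representative in [0, 390) is 189

The moduli 13, 30 are pairwise coprime, so by the CRT there is a unique solution mod 13·30 = 390.
Solve by successive substitution. Start with x ≡ 7 (mod 13).
  Combine with x ≡ 9 (mod 30): write x = 7 + 13·t and require 7 + 13·t ≡ 9 (mod 30), i.e. 13·t ≡ 9 − 7 ≡ 2 (mod 30). Since 13^(−1) ≡ 7 (mod 30), t ≡ 7·2 ≡ 14 (mod 30). So x ≡ 7 + 13·14 = 189 (mod 390).
Unique solution in [0, 390): x = 189.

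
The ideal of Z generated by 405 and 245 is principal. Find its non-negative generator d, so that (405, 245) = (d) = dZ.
(405, 245) = (5); d = 5

In the PID Z, (a, b) is generated by gcd(a, b). Compute gcd(405, 245) with the extended Euclidean algorithm, tracking rows (r, s, t) with s·405 + t·245 = r:
  row A: (405, 1, 0)   [1·405 + 0·245 = 405]
  row B: (245, 0, 1)   [0·405 + 1·245 = 245]
  405 = 1·245 + 160   → row C = row A − 1·row B = (160, 1, −1)   [check: 1·405 − 1·245 = 160]
  245 = 1·160 + 85   → row D = row B − 1·row C = (85, −1, 2)   [check: −1·405 + 2·245 = 85]
  160 = 1·85 + 75   → row E = row C − 1·row D = (75, 2, −3)   [check: 2·405 − 3·245 = 75]
  85 = 1·75 + 10   → row F = row D − 1·row E = (10, −3, 5)   [check: −3·405 + 5·245 = 10]
  75 = 7·10 + 5   → row G = row E − 7·row F = (5, 23, −38)   [check: 23·405 − 38·245 = 5]
  10 = 2·5 + 0   → remainder 0, stop. gcd = 5 (last nonzero row G).
So gcd(405, 245) = 5, with Bézout identity 23·405 − 38·245 = 5. Containment (⊇): the Bézout identity exhibits 5 as an element of (405, 245), giving (5) ⊆ (405, 245). Containment (⊆): since 5 | 405 and 5 | 245 (405 = 5·81, 245 = 5·49), every Z-linear combination of 405 and 245 is divisible by 5, so (405, 245) ⊆ (5). Therefore (405, 245) = (5), d = 5.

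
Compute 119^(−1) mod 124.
119^(−1) ≡ 99 (mod 124)

Apply the extended Euclidean algorithm to (124, 119), tracking rows (r, s, t) with s·124 + t·119 = r. Each division r_prev = q·r_cur + r_new produces the new row as (previous row) − q·(current row):
  row A: (124, 1, 0)   [1·124 + 0·119 = 124]
  row B: (119, 0, 1)   [0·124 + 1·119 = 119]
  124 = 1·119 + 5   → row C = row A − 1·row B = (5, 1, −1)   [check: 1·124 − 1·119 = 5]
  119 = 23·5 + 4   → row D = row B − 23·row C = (4, −23, 24)   [check: −23·124 + 24·119 = 4]
  5 = 1·4 + 1   → row E = row C − 1·row D = (1, 24, −25)   [check: 24·124 − 25·119 = 1]
  4 = 4·1 + 0   → remainder 0, stop. gcd = 1 (last nonzero row E).
The gcd is 1, so 119 is invertible mod 124. The last nonzero row gives 24·124 − 25·119 = 1, so t = −25. So 119^(−1) ≡ −25 ≡ 99 (mod 124). Verify: 119 · 99 = 11781 ≡ 1 (mod 124). ✓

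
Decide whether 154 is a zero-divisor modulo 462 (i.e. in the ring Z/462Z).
gcd(154, 462) = 154 > 1, so 154 is not a unit in Z/462Z. In Z/nZ every nonzero non-unit is a zero-divisor: explicitly, take b = 462/gcd = 3 ≠ 0 (mod 462); then 154·3 = 462 = 1·462, i.e. 154·3 ≡ 0 (mod 462). So 154 is a zero-divisor.

Final answer: YES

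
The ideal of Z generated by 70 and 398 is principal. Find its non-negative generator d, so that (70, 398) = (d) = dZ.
(70, 398) = (2); d = 2

In the PID Z, (a, b) is generated by gcd(a, b). Compute gcd(398, 70) with the extended Euclidean algorithm, tracking rows (r, s, t) with s·398 + t·70 = r:
  row A: (398, 1, 0)   [1·398 + 0·70 = 398]
  row B: (70, 0, 1)   [0·398 + 1·70 = 70]
  398 = 5·70 + 48   → row C = row A − 5·row B = (48, 1, −5)   [check: 1·398 − 5·70 = 48]
  70 = 1·48 + 22   → row D = row B − 1·row C = (22, −1, 6)   [check: −1·398 + 6·70 = 22]
  48 = 2·22 + 4   → row E = row C − 2·row D = (4, 3, −17)   [check: 3·398 − 17·70 = 4]
  22 = 5·4 + 2   → row F = row D − 5·row E = (2, −16, 91)   [check: −16·398 + 91·70 = 2]
  4 = 2·2 + 0   → remainder 0, stop. gcd = 2 (last nonzero row F).
So gcd(70, 398) = 2, with Bézout identity −16·398 + 91·70 = 2. Containment (⊇): the Bézout identity exhibits 2 as an element of (70, 398), giving (2) ⊆ (70, 398). Containment (⊆): since 2 | 70 and 2 | 398 (70 = 2·35, 398 = 2·199), every Z-linear combination of 70 and 398 is divisible by 2, so (70, 398) ⊆ (2). Therefore (70, 398) = (2), d = 2.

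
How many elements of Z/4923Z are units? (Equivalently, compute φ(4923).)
An element a ∈ Z/4923Z is a unit iff gcd(a, 4923) = 1, so the number of units is φ(4923). φ is multiplicative, with φ(p^e) = p^e − p^(e−1). Factorise 4923 = 3^2 · 547. Then
  φ(4923) = (3^2 − 3^1) · (547 − 1) = 6 · 546 = 3276.

Final answer: Z/4923Z has φ(4923) = 3276 units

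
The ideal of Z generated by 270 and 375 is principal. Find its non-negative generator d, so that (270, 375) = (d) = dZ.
In the PID Z, (a, b) is generated by gcd(a, b). Compute gcd(375, 270) with the extended Euclidean algorithm, tracking rows (r, s, t) with s·375 + t·270 = r:
  row A: (375, 1, 0)   [1·375 + 0·270 = 375]
  row B: (270, 0, 1)   [0·375 + 1·270 = 270]
  375 = 1·270 + 105   → row C = row A − 1·row B = (105, 1, −1)   [check: 1·375 − 1·270 = 105]
  270 = 2·105 + 60   → row D = row B − 2·row C = (60, −2, 3)   [check: −2·375 + 3·270 = 60]
  105 = 1·60 + 45   → row E = row C − 1·row D = (45, 3, −4)   [check: 3·375 − 4·270 = 45]
  60 = 1·45 + 15   → row F = row D − 1·row E = (15, −5, 7)   [check: −5·375 + 7·270 = 15]
  45 = 3·15 + 0   → remainder 0, stop. gcd = 15 (last nonzero row F).
So gcd(270, 375) = 15, with Bézout identity −5·375 + 7·270 = 15. Containment (⊇): the Bézout identity exhibits 15 as an element of (270, 375), giving (15) ⊆ (270, 375). Containment (⊆): since 15 | 270 and 15 | 375 (270 = 15·18, 375 = 15·25), every Z-linear combination of 270 and 375 is divisible by 15, so (270, 375) ⊆ (15). Therefore (270, 375) = (15), d = 15.

Final answer: (270, 375) = (15); d = 15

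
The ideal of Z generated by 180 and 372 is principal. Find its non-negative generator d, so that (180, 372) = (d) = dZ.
In the PID Z, (a, b) is generated by gcd(a, b). Compute gcd(372, 180) with the extended Euclidean algorithm, tracking rows (r, s, t) with s·372 + t·180 = r:
  row A: (372, 1, 0)   [1·372 + 0·180 = 372]
  row B: (180, 0, 1)   [0·372 + 1·180 = 180]
  372 = 2·180 + 12   → row C = row A − 2·row B = (12, 1, −2)   [check: 1·372 − 2·180 = 12]
  180 = 15·12 + 0   → remainder 0, stop. gcd = 12 (last nonzero row C).
So gcd(180, 372) = 12, with Bézout identity 1·372 − 2·180 = 12. Containment (⊇): the Bézout identity exhibits 12 as an element of (180, 372), giving (12) ⊆ (180, 372). Containment (⊆): since 12 | 180 and 12 | 372 (180 = 12·15, 372 = 12·31), every Z-linear combination of 180 and 372 is divisible by 12, so (180, 372) ⊆ (12). Therefore (180, 372) = (12), d = 12.

Final answer: (180, 372) = (12); d = 12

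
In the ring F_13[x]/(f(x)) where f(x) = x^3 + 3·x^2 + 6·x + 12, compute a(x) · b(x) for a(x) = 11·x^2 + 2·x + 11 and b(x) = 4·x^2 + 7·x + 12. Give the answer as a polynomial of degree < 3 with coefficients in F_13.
a · b ≡ 2·x^2 + 11·x + 7 (mod f(x))

Multiply as integer polynomials: a · b = 44·x^4 + 85·x^3 + 190·x^2 + 101·x + 132. Reducing coefficients mod 13: a · b ≡ 5·x^4 + 7·x^3 + 8·x^2 + 10·x + 2. Now divide by f(x) = x^3 + 3·x^2 + 6·x + 12 in F_13[x], eliminating the leading term at each step:
  leading term 5·x^4: subtract (5·x)·f(x) = 5·x^4 + 2·x^3 + 4·x^2 + 8·x, leaving 5·x^3 + 4·x^2 + 2·x + 2 (coefficients mod 13)
  leading term 5·x^3: subtract (5)·f(x) = 5·x^3 + 2·x^2 + 4·x + 8, leaving 2·x^2 + 11·x + 7 (coefficients mod 13)
The degree is now < 3, so this is the remainder. Hence a · b ≡ 2·x^2 + 11·x + 7 in F_13[x]/(f).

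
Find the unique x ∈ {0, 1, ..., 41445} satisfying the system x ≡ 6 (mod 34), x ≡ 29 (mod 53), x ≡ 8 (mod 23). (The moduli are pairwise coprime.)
x ≡ 41316 (mod 41446); the representative in [0, 41446) is 41316

The moduli 34, 53, 23 are pairwise coprime, so by the CRT there is a unique solution mod 34·53·23 = 41446.
Solve by successive substitution. Start with x ≡ 6 (mod 34).
  Combine with x ≡ 29 (mod 53): write x = 6 + 34·t and require 6 + 34·t ≡ 29 (mod 53), i.e. 34·t ≡ 29 − 6 ≡ 23 (mod 53). Since 34^(−1) ≡ 39 (mod 53), t ≡ 39·23 ≡ 49 (mod 53). So x ≡ 6 + 34·49 = 1672 (mod 1802).
  Combine with x ≡ 8 (mod 23): write x = 1672 + 1802·t and require 1672 + 1802·t ≡ 8 (mod 23), i.e. 1802·t ≡ 8 − 1672 ≡ 15 (mod 23). Since 1802^(−1) ≡ 3 (mod 23) (1802 ≡ 8 (mod 23)), t ≡ 3·15 ≡ 22 (mod 23). So x ≡ 1672 + 1802·22 = 41316 (mod 41446).
Unique solution in [0, 41446): x = 41316.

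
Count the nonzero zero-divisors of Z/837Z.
Z/837Z has 296 nonzero zero-divisors

In Z/837Z each nonzero element is either a unit (gcd with 837 is 1) or a zero-divisor (gcd > 1). The number of units is φ(837): factorise 837 = 3^3 · 31, so φ(837) = (3^3 − 3^2) · (31 − 1) = 18 · 30 = 540. The nonzero elements number 837 − 1 = 836. Hence the nonzero zero-divisors number 836 − 540 = 296.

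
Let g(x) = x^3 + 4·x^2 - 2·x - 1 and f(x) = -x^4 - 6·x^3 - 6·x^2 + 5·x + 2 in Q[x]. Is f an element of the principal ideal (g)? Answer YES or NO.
In Q[x] the ideal (g) consists of all multiples of g, so f ∈ (g) iff g | f, i.e. iff the remainder of f on division by g is 0. Divide f by g (g is monic, so eliminate the leading term of the running remainder at each step):
  leading term -x^4: subtract (-x)·g(x) = -x^4 - 4·x^3 + 2·x^2 + x, leaving -2·x^3 - 8·x^2 + 4·x + 2
  leading term -2·x^3: subtract (-2)·g(x) = -2·x^3 - 8·x^2 + 4·x + 2, leaving 0
The remainder is 0, so f(x) = g(x) · h(x) with h(x) = -x - 2. Hence g | f, i.e. f ∈ (g).

Final answer: YES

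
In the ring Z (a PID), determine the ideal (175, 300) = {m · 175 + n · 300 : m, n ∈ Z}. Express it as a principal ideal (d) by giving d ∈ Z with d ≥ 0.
(175, 300) = (25); d = 25

In the PID Z, (a, b) is generated by gcd(a, b). Compute gcd(300, 175) with the extended Euclidean algorithm, tracking rows (r, s, t) with s·300 + t·175 = r:
  row A: (300, 1, 0)   [1·300 + 0·175 = 300]
  row B: (175, 0, 1)   [0·300 + 1·175 = 175]
  300 = 1·175 + 125   → row C = row A − 1·row B = (125, 1, −1)   [check: 1·300 − 1·175 = 125]
  175 = 1·125 + 50   → row D = row B − 1·row C = (50, −1, 2)   [check: −1·300 + 2·175 = 50]
  125 = 2·50 + 25   → row E = row C − 2·row D = (25, 3, −5)   [check: 3·300 − 5·175 = 25]
  50 = 2·25 + 0   → remainder 0, stop. gcd = 25 (last nonzero row E).
So gcd(175, 300) = 25, with Bézout identity 3·300 − 5·175 = 25. Containment (⊇): the Bézout identity exhibits 25 as an element of (175, 300), giving (25) ⊆ (175, 300). Containment (⊆): since 25 | 175 and 25 | 300 (175 = 25·7, 300 = 25·12), every Z-linear combination of 175 and 300 is divisible by 25, so (175, 300) ⊆ (25). Therefore (175, 300) = (25), d = 25.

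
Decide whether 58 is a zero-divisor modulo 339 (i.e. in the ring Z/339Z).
gcd(58, 339) = 1, so 58 is a unit in Z/339Z (it has a multiplicative inverse). A unit cannot be a zero-divisor: if 58·b ≡ 0 then multiplying both sides by 58^(−1) gives b ≡ 0. So 58 is not a zero-divisor.

Final answer: NO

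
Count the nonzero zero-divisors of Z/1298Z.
Z/1298Z has 717 nonzero zero-divisors

In Z/1298Z each nonzero element is either a unit (gcd with 1298 is 1) or a zero-divisor (gcd > 1). The number of units is φ(1298): factorise 1298 = 2 · 11 · 59, so φ(1298) = (2 − 1) · (11 − 1) · (59 − 1) = 1 · 10 · 58 = 580. The nonzero elements number 1298 − 1 = 1297. Hence the nonzero zero-divisors number 1297 − 580 = 717.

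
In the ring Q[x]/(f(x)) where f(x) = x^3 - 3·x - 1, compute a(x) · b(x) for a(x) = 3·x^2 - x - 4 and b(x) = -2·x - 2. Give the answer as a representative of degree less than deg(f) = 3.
First multiply in Q[x] without reducing: a · b = -6·x^3 - 4·x^2 + 10·x + 8. Now divide by f(x) = x^3 - 3·x - 1, eliminating the leading term at each step:
  leading term -6·x^3: subtract (-6)·f(x) = -6·x^3 + 18·x + 6, leaving -4·x^2 - 8·x + 2
The degree is now < 3, so this is the remainder. Hence a · b ≡ -4·x^2 - 8·x + 2 in Q[x]/(f).

Final answer: a · b ≡ -4·x^2 - 8·x + 2 (mod f(x))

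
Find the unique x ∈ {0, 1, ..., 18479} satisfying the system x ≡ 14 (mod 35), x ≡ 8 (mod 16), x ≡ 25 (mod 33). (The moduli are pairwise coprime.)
The moduli 35, 16, 33 are pairwise coprime, so by the CRT there is a unique solution mod 35·16·33 = 18480.
Solve by successive substitution. Start with x ≡ 14 (mod 35).
  Combine with x ≡ 8 (mod 16): write x = 14 + 35·t and require 14 + 35·t ≡ 8 (mod 16), i.e. 35·t ≡ 8 − 14 ≡ 10 (mod 16). Since 35^(−1) ≡ 11 (mod 16) (35 ≡ 3 (mod 16)), t ≡ 11·10 ≡ 14 (mod 16). So x ≡ 14 + 35·14 = 504 (mod 560).
  Combine with x ≡ 25 (mod 33): write x = 504 + 560·t and require 504 + 560·t ≡ 25 (mod 33), i.e. 560·t ≡ 25 − 504 ≡ 16 (mod 33). Since 560^(−1) ≡ 32 (mod 33) (560 ≡ 32 (mod 33)), t ≡ 32·16 ≡ 17 (mod 33). So x ≡ 504 + 560·17 = 10024 (mod 18480).
Unique solution in [0, 18480): x = 10024.

Final answer: x ≡ 10024 (mod 18480); the representative in [0, 18480) is 10024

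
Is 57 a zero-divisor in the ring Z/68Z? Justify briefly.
gcd(57, 68) = 1, so 57 is a unit in Z/68Z (it has a multiplicative inverse). A unit cannot be a zero-divisor: if 57·b ≡ 0 then multiplying both sides by 57^(−1) gives b ≡ 0. So 57 is not a zero-divisor.

Final answer: NO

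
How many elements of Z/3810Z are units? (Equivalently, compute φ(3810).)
Z/3810Z has φ(3810) = 1008 units

An element a ∈ Z/3810Z is a unit iff gcd(a, 3810) = 1, so the number of units is φ(3810). φ is multiplicative, with φ(p^e) = p^e − p^(e−1). Factorise 3810 = 2 · 3 · 5 · 127. Then
  φ(3810) = (2 − 1) · (3 − 1) · (5 − 1) · (127 − 1) = 1 · 2 · 4 · 126 = 1008.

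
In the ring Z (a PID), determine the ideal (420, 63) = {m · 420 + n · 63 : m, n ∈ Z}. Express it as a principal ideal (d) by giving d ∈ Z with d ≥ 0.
(420, 63) = (21); d = 21

In the PID Z, (a, b) is generated by gcd(a, b). Compute gcd(420, 63) with the extended Euclidean algorithm, tracking rows (r, s, t) with s·420 + t·63 = r:
  row A: (420, 1, 0)   [1·420 + 0·63 = 420]
  row B: (63, 0, 1)   [0·420 + 1·63 = 63]
  420 = 6·63 + 42   → row C = row A − 6·row B = (42, 1, −6)   [check: 1·420 − 6·63 = 42]
  63 = 1·42 + 21   → row D = row B − 1·row C = (21, −1, 7)   [check: −1·420 + 7·63 = 21]
  42 = 2·21 + 0   → remainder 0, stop. gcd = 21 (last nonzero row D).
So gcd(420, 63) = 21, with Bézout identity −1·420 + 7·63 = 21. Containment (⊇): the Bézout identity exhibits 21 as an element of (420, 63), giving (21) ⊆ (420, 63). Containment (⊆): since 21 | 420 and 21 | 63 (420 = 21·20, 63 = 21·3), every Z-linear combination of 420 and 63 is divisible by 21, so (420, 63) ⊆ (21). Therefore (420, 63) = (21), d = 21.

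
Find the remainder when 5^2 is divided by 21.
4

Use repeated squaring. Binary(2) = 10. Walk through the bits of the exponent 2 left-to-right: at each bit after the leading one, square the running value, then multiply by 5 if the bit is 1 (always reducing mod 21):
  bit 1 = 1 (leading): start with 5.
  bit 2 = 0: square 5^2 = 25 ≡ 4 (mod 21).
Final value: 5^2 ≡ 4 (mod 21).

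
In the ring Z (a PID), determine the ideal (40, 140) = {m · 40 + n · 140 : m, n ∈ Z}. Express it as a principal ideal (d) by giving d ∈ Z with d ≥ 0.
(40, 140) = (20); d = 20

In the PID Z, (a, b) is generated by gcd(a, b). Compute gcd(140, 40) with the extended Euclidean algorithm, tracking rows (r, s, t) with s·140 + t·40 = r:
  row A: (140, 1, 0)   [1·140 + 0·40 = 140]
  row B: (40, 0, 1)   [0·140 + 1·40 = 40]
  140 = 3·40 + 20   → row C = row A − 3·row B = (20, 1, −3)   [check: 1·140 − 3·40 = 20]
  40 = 2·20 + 0   → remainder 0, stop. gcd = 20 (last nonzero row C).
So gcd(40, 140) = 20, with Bézout identity 1·140 − 3·40 = 20. Containment (⊇): the Bézout identity exhibits 20 as an element of (40, 140), giving (20) ⊆ (40, 140). Containment (⊆): since 20 | 40 and 20 | 140 (40 = 20·2, 140 = 20·7), every Z-linear combination of 40 and 140 is divisible by 20, so (40, 140) ⊆ (20). Therefore (40, 140) = (20), d = 20.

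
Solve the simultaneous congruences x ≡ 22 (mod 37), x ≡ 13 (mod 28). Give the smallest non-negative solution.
x ≡ 1021 (mod 1036); the representative in [0, 1036) is 1021

The moduli 37, 28 are pairwise coprime, so by the CRT there is a unique solution mod 37·28 = 1036.
Solve by successive substitution. Start with x ≡ 22 (mod 37).
  Combine with x ≡ 13 (mod 28): write x = 22 + 37·t and require 22 + 37·t ≡ 13 (mod 28), i.e. 37·t ≡ 13 − 22 ≡ 19 (mod 28). Since 37^(−1) ≡ 25 (mod 28) (37 ≡ 9 (mod 28)), t ≡ 25·19 ≡ 27 (mod 28). So x ≡ 22 + 37·27 = 1021 (mod 1036).
Unique solution in [0, 1036): x = 1021.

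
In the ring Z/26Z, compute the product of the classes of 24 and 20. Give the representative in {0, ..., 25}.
12

Both factors are already reduced mod 26. 24 · 20 = 480. Dividing by 26: 480 = 18·26 + 12. So (24 · 20) mod 26 = 12.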